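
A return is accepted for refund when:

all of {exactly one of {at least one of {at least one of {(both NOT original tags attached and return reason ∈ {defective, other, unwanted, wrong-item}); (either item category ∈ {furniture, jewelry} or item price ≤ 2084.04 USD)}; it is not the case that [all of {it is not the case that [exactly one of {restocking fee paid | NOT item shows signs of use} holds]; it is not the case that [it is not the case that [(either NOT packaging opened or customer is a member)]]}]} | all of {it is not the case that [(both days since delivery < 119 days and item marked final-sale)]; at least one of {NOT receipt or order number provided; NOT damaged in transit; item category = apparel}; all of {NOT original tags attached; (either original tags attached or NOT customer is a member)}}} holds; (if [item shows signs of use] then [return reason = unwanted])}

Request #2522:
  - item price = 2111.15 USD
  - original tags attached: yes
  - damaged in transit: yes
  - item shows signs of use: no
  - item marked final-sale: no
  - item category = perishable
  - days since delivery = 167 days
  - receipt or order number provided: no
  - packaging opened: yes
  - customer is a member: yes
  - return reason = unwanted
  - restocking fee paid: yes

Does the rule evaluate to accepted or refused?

Atomic conditions:
  NOT original tags attached: yes → false
  return reason ∈ {defective, other, unwanted, wrong-item}: unwanted is in the set → true
  item category ∈ {furniture, jewelry}: perishable is not in the set → false
  item price ≤ 2084.04 USD: 2111.15 ≤ 2084.04 is false
  restocking fee paid: yes → true
  NOT item shows signs of use: no → true
  NOT packaging opened: yes → false
  customer is a member: yes → true
  days since delivery < 119 days: 167 < 119 is false
  item marked final-sale: no → false
  NOT receipt or order number provided: no → true
  NOT damaged in transit: yes → false
  item category = apparel: perishable == apparel is false
  original tags attached: yes → true
  NOT customer is a member: yes → false
  item shows signs of use: no → false
  return reason = unwanted: unwanted == unwanted is true
Combine:
[1.1.1.1] false AND true = false
[1.1.1.2] false OR false = false
[1.1.1] false OR false = false
[1.1.2.1.1.1] exactly-one(true, true) = false
[1.1.2.1.1] NOT false = true
[1.1.2.1.2.1.1] false OR true = true
[1.1.2.1.2.1] NOT true = false
[1.1.2.1.2] NOT false = true
[1.1.2.1] true AND true = true
[1.1.2] NOT true = false
[1.1] false OR false = false
[1.2.1.1] false AND false = false
[1.2.1] NOT false = true
[1.2.2] true OR false OR false = true
[1.2.3.2] true OR false = true
[1.2.3] false AND true = false
[1.2] true AND true AND false = false
[1] exactly-one(false, false) = false
[2] false → true (antecedent false ⇒ implication holds) = true
[root] false AND true = false
Overall: false → refused

Refused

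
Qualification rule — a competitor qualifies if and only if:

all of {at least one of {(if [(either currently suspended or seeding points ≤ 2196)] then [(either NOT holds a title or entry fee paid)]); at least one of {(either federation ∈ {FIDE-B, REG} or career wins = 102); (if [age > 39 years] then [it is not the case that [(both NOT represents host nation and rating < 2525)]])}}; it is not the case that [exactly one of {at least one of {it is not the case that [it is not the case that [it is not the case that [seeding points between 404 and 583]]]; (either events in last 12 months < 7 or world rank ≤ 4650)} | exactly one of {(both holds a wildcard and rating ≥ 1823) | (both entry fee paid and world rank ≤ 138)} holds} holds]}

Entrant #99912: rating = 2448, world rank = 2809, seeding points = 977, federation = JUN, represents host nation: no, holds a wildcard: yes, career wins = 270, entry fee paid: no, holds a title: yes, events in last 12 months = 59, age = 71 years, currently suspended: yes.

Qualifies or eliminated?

Atomic conditions:
  currently suspended: yes → true
  seeding points ≤ 2196: 977 ≤ 2196 is true
  NOT holds a title: yes → false
  entry fee paid: no → false
  federation ∈ {FIDE-B, REG}: JUN is not in the set → false
  career wins = 102: 270 == 102 is false
  age > 39 years: 71 > 39 is true
  NOT represents host nation: no → true
  rating < 2525: 2448 < 2525 is true
  seeding points between 404 and 583: 977 in [404, 583] is false
  events in last 12 months < 7: 59 < 7 is false
  world rank ≤ 4650: 2809 ≤ 4650 is true
  holds a wildcard: yes → true
  rating ≥ 1823: 2448 ≥ 1823 is true
  world rank ≤ 138: 2809 ≤ 138 is false
Combine:
[1.1.1] true OR true = true
[1.1.2] false OR false = false
[1.1] true → false = false
[1.2.1] false OR false = false
[1.2.2.2.1] true AND true = true
[1.2.2.2] NOT true = false
[1.2.2] true → false = false
[1.2] false OR false = false
[1] false OR false = false
[2.1.1.1.1.1] NOT false = true
[2.1.1.1.1] NOT true = false
[2.1.1.1] NOT false = true
[2.1.1.2] false OR true = true
[2.1.1] true OR true = true
[2.1.2.1] true AND true = true
[2.1.2.2] false AND false = false
[2.1.2] exactly-one(true, false) = true
[2.1] exactly-one(true, true) = false
[2] NOT false = true
[root] false AND true = false
Overall: false → eliminated

Eliminated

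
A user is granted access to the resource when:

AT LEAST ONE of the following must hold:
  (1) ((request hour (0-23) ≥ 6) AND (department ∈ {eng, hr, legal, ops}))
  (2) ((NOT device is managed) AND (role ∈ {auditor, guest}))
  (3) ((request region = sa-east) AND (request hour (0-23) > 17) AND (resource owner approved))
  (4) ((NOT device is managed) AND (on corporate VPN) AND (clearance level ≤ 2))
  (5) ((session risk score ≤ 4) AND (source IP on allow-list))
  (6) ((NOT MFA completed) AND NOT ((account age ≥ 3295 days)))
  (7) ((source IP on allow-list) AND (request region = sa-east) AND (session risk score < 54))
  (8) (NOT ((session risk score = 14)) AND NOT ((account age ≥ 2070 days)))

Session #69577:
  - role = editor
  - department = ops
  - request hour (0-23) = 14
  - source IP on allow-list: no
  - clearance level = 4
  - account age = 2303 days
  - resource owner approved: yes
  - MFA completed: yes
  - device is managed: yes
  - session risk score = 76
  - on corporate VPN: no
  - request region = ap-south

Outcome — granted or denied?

Granted

Atomic conditions:
  request hour (0-23) ≥ 6: 14 ≥ 6 is true
  department ∈ {eng, hr, legal, ops}: ops is in the set → true
  NOT device is managed: yes → false
  role ∈ {auditor, guest}: editor is not in the set → false
  request region = sa-east: ap-south == sa-east is false
  request hour (0-23) > 17: 14 > 17 is false
  resource owner approved: yes → true
  on corporate VPN: no → false
  clearance level ≤ 2: 4 ≤ 2 is false
  session risk score ≤ 4: 76 ≤ 4 is false
  source IP on allow-list: no → false
  NOT MFA completed: yes → false
  account age ≥ 3295 days: 2303 ≥ 3295 is false
  session risk score < 54: 76 < 54 is false
  session risk score = 14: 76 == 14 is false
  account age ≥ 2070 days: 2303 ≥ 2070 is true
Combine:
[1] true AND true = true
[2] false AND false = false
[3] false AND false AND true = false
[4] false AND false AND false = false
[5] false AND false = false
[6.2] NOT false = true
[6] false AND true = false
[7] false AND false AND false = false
[8.1] NOT false = true
[8.2] NOT true = false
[8] true AND false = false
[root] true OR false OR false OR false OR false OR false OR false OR false = true
Overall: true → granted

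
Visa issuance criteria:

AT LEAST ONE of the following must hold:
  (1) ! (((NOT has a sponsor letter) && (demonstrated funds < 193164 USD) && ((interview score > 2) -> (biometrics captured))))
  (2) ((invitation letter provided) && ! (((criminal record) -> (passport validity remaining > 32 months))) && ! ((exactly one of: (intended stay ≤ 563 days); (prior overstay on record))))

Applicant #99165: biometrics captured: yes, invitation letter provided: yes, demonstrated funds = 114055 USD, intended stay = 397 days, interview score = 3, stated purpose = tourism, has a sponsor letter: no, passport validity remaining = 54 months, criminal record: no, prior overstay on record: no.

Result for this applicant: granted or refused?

Refused

Atomic conditions:
  NOT has a sponsor letter: no → true
  demonstrated funds < 193164 USD: 114055 < 193164 is true
  interview score > 2: 3 > 2 is true
  biometrics captured: yes → true
  invitation letter provided: yes → true
  criminal record: no → false
  passport validity remaining > 32 months: 54 > 32 is true
  intended stay ≤ 563 days: 397 ≤ 563 is true
  prior overstay on record: no → false
Combine:
[1.1.3] true → true = true
[1.1] true AND true AND true = true
[1] NOT true = false
[2.2.1] false → true (antecedent false ⇒ implication holds) = true
[2.2] NOT true = false
[2.3.1] exactly-one(true, false) = true
[2.3] NOT true = false
[2] true AND false AND false = false
[root] false OR false = false
Overall: false → refused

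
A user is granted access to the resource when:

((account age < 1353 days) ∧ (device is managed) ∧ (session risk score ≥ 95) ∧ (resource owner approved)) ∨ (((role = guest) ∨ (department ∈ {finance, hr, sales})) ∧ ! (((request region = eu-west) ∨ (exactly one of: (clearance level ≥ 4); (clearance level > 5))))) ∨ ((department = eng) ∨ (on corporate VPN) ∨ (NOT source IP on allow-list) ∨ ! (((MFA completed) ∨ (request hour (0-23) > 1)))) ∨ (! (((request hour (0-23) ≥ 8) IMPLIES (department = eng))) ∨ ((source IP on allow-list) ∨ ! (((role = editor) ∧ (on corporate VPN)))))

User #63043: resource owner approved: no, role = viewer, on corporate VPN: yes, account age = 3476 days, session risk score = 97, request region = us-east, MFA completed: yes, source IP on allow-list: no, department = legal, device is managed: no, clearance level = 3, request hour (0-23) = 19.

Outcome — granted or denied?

Granted

Atomic conditions:
  account age < 1353 days: 3476 < 1353 is false
  device is managed: no → false
  session risk score ≥ 95: 97 ≥ 95 is true
  resource owner approved: no → false
  role = guest: viewer == guest is false
  department ∈ {finance, hr, sales}: legal is not in the set → false
  request region = eu-west: us-east == eu-west is false
  clearance level ≥ 4: 3 ≥ 4 is false
  clearance level > 5: 3 > 5 is false
  department = eng: legal == eng is false
  on corporate VPN: yes → true
  NOT source IP on allow-list: no → true
  MFA completed: yes → true
  request hour (0-23) > 1: 19 > 1 is true
  request hour (0-23) ≥ 8: 19 ≥ 8 is true
  source IP on allow-list: no → false
  role = editor: viewer == editor is false
Combine:
[1] false AND false AND true AND false = false
[2.1] false OR false = false
[2.2.1.2] exactly-one(false, false) = false
[2.2.1] false OR false = false
[2.2] NOT false = true
[2] false AND true = false
[3.4.1] true OR true = true
[3.4] NOT true = false
[3] false OR true OR true OR false = true
[4.1.1] true → false = false
[4.1] NOT false = true
[4.2.2.1] false AND true = false
[4.2.2] NOT false = true
[4.2] false OR true = true
[4] true OR true = true
[root] false OR false OR true OR true = true
Overall: true → granted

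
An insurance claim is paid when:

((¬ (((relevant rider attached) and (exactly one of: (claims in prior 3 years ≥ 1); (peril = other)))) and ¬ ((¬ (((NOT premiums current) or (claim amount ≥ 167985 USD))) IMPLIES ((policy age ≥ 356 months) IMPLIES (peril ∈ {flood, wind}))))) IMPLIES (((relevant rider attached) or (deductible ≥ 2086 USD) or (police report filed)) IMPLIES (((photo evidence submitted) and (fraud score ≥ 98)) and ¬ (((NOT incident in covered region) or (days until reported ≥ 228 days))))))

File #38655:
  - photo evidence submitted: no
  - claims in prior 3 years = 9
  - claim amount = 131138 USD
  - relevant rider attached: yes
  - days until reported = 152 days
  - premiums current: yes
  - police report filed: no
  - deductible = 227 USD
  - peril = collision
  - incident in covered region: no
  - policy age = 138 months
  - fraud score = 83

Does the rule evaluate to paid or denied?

Atomic conditions:
  relevant rider attached: yes → true
  claims in prior 3 years ≥ 1: 9 ≥ 1 is true
  peril = other: collision == other is false
  NOT premiums current: yes → false
  claim amount ≥ 167985 USD: 131138 ≥ 167985 is false
  policy age ≥ 356 months: 138 ≥ 356 is false
  peril ∈ {flood, wind}: collision is not in the set → false
  deductible ≥ 2086 USD: 227 ≥ 2086 is false
  police report filed: no → false
  photo evidence submitted: no → false
  fraud score ≥ 98: 83 ≥ 98 is false
  NOT incident in covered region: no → true
  days until reported ≥ 228 days: 152 ≥ 228 is false
Combine:
[1.1.1.2] exactly-one(true, false) = true
[1.1.1] true AND true = true
[1.1] NOT true = false
[1.2.1.1.1] false OR false = false
[1.2.1.1] NOT false = true
[1.2.1.2] false → false (antecedent false ⇒ implication holds) = true
[1.2.1] true → true = true
[1.2] NOT true = false
[1] false AND false = false
[2.1] true OR false OR false = true
[2.2.1] false AND false = false
[2.2.2.1] true OR false = true
[2.2.2] NOT true = false
[2.2] false AND false = false
[2] true → false = false
[root] false → false (antecedent false ⇒ implication holds) = true
Overall: true → paid

Paid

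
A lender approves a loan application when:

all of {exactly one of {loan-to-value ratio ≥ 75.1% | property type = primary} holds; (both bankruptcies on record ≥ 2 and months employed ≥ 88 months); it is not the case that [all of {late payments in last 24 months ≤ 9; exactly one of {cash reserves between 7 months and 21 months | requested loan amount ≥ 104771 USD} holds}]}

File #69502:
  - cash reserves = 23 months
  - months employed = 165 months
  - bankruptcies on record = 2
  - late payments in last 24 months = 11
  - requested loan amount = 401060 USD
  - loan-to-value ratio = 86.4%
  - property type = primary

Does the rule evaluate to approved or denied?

Atomic conditions:
  loan-to-value ratio ≥ 75.1%: 86.4 ≥ 75.1 is true
  property type = primary: primary == primary is true
  bankruptcies on record ≥ 2: 2 ≥ 2 is true
  months employed ≥ 88 months: 165 ≥ 88 is true
  late payments in last 24 months ≤ 9: 11 ≤ 9 is false
  cash reserves between 7 months and 21 months: 23 in [7, 21] is false
  requested loan amount ≥ 104771 USD: 401060 ≥ 104771 is true
Combine:
[1] exactly-one(true, true) = false
[2] true AND true = true
[3.1.2] exactly-one(false, true) = true
[3.1] false AND true = false
[3] NOT false = true
[root] false AND true AND true = false
Overall: false → denied

Denied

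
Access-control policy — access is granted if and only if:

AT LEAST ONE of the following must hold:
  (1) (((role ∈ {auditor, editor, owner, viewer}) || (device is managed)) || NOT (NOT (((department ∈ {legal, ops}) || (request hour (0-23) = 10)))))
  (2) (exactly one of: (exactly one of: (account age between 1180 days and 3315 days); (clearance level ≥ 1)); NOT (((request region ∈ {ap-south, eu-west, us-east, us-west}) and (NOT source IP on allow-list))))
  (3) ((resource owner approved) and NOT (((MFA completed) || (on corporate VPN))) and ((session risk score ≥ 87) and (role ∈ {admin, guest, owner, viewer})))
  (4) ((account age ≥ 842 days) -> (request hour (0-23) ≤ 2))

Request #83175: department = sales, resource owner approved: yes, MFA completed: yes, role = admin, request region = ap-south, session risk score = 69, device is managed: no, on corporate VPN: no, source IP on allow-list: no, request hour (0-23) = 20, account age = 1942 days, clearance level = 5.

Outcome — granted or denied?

Denied

Atomic conditions:
  role ∈ {auditor, editor, owner, viewer}: admin is not in the set → false
  device is managed: no → false
  department ∈ {legal, ops}: sales is not in the set → false
  request hour (0-23) = 10: 20 == 10 is false
  account age between 1180 days and 3315 days: 1942 in [1180, 3315] is true
  clearance level ≥ 1: 5 ≥ 1 is true
  request region ∈ {ap-south, eu-west, us-east, us-west}: ap-south is in the set → true
  NOT source IP on allow-list: no → true
  resource owner approved: yes → true
  MFA completed: yes → true
  on corporate VPN: no → false
  session risk score ≥ 87: 69 ≥ 87 is false
  role ∈ {admin, guest, owner, viewer}: admin is in the set → true
  account age ≥ 842 days: 1942 ≥ 842 is true
  request hour (0-23) ≤ 2: 20 ≤ 2 is false
Combine:
[1.1] false OR false = false
[1.2.1.1] false OR false = false
[1.2.1] NOT false = true
[1.2] NOT true = false
[1] false OR false = false
[2.1] exactly-one(true, true) = false
[2.2.1] true AND true = true
[2.2] NOT true = false
[2] exactly-one(false, false) = false
[3.2.1] true OR false = true
[3.2] NOT true = false
[3.3] false AND true = false
[3] true AND false AND false = false
[4] true → false = false
[root] false OR false OR false OR false = false
Overall: false → denied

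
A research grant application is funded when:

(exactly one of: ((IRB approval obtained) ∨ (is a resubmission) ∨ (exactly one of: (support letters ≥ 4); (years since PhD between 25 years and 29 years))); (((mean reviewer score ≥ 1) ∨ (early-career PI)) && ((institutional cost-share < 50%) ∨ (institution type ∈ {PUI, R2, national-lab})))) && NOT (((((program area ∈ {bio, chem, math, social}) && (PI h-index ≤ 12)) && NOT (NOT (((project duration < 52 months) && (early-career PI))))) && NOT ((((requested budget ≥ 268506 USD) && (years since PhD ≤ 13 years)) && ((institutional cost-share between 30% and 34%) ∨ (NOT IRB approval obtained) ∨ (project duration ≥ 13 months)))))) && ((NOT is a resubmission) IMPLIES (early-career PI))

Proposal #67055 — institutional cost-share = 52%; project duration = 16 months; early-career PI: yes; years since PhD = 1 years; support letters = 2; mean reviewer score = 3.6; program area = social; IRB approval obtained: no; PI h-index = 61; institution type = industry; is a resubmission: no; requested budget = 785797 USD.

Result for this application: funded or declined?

Atomic conditions:
  IRB approval obtained: no → false
  is a resubmission: no → false
  support letters ≥ 4: 2 ≥ 4 is false
  years since PhD between 25 years and 29 years: 1 in [25, 29] is false
  mean reviewer score ≥ 1: 3.6 ≥ 1 is true
  early-career PI: yes → true
  institutional cost-share < 50%: 52 < 50 is false
  institution type ∈ {PUI, R2, national-lab}: industry is not in the set → false
  program area ∈ {bio, chem, math, social}: social is in the set → true
  PI h-index ≤ 12: 61 ≤ 12 is false
  project duration < 52 months: 16 < 52 is true
  requested budget ≥ 268506 USD: 785797 ≥ 268506 is true
  years since PhD ≤ 13 years: 1 ≤ 13 is true
  institutional cost-share between 30% and 34%: 52 in [30, 34] is false
  NOT IRB approval obtained: no → true
  project duration ≥ 13 months: 16 ≥ 13 is true
  NOT is a resubmission: no → true
Combine:
[1.1.3] exactly-one(false, false) = false
[1.1] false OR false OR false = false
[1.2.1] true OR true = true
[1.2.2] false OR false = false
[1.2] true AND false = false
[1] exactly-one(false, false) = false
[2.1.1.1] true AND false = false
[2.1.1.2.1.1] true AND true = true
[2.1.1.2.1] NOT true = false
[2.1.1.2] NOT false = true
[2.1.1] false AND true = false
[2.1.2.1.1] true AND true = true
[2.1.2.1.2] false OR true OR true = true
[2.1.2.1] true AND true = true
[2.1.2] NOT true = false
[2.1] false AND false = false
[2] NOT false = true
[3] true → true = true
[root] false AND true AND true = false
Overall: false → declined

Declined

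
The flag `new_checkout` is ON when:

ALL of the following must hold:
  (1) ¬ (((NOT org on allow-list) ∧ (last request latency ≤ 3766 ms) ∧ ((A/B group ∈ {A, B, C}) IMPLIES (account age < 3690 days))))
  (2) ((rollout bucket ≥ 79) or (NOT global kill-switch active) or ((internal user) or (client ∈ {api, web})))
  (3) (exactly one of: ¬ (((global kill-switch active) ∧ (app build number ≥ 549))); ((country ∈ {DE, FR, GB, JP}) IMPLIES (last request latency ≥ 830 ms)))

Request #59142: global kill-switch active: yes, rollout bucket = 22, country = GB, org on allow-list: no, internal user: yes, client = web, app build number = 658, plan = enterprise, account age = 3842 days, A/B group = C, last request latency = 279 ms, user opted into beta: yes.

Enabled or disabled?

Atomic conditions:
  NOT org on allow-list: no → true
  last request latency ≤ 3766 ms: 279 ≤ 3766 is true
  A/B group ∈ {A, B, C}: C is in the set → true
  account age < 3690 days: 3842 < 3690 is false
  rollout bucket ≥ 79: 22 ≥ 79 is false
  NOT global kill-switch active: yes → false
  internal user: yes → true
  client ∈ {api, web}: web is in the set → true
  global kill-switch active: yes → true
  app build number ≥ 549: 658 ≥ 549 is true
  country ∈ {DE, FR, GB, JP}: GB is in the set → true
  last request latency ≥ 830 ms: 279 ≥ 830 is false
Combine:
[1.1.3] true → false = false
[1.1] true AND true AND false = false
[1] NOT false = true
[2.3] true OR true = true
[2] false OR false OR true = true
[3.1.1] true AND true = true
[3.1] NOT true = false
[3.2] true → false = false
[3] exactly-one(false, false) = false
[root] true AND true AND false = false
Overall: false → disabled

Disabled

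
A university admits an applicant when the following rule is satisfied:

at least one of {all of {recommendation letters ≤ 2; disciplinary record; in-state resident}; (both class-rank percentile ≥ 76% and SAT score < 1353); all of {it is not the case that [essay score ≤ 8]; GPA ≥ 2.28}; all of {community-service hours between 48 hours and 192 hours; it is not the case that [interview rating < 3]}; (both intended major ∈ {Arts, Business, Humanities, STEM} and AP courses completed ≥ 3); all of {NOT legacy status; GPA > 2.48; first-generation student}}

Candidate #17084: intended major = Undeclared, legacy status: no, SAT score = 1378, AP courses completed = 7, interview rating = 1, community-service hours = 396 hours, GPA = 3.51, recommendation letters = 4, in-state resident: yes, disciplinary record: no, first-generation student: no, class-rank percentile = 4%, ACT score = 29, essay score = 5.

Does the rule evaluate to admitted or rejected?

Rejected

Atomic conditions:
  recommendation letters ≤ 2: 4 ≤ 2 is false
  disciplinary record: no → false
  in-state resident: yes → true
  class-rank percentile ≥ 76%: 4 ≥ 76 is false
  SAT score < 1353: 1378 < 1353 is false
  essay score ≤ 8: 5 ≤ 8 is true
  GPA ≥ 2.28: 3.51 ≥ 2.28 is true
  community-service hours between 48 hours and 192 hours: 396 in [48, 192] is false
  interview rating < 3: 1 < 3 is true
  intended major ∈ {Arts, Business, Humanities, STEM}: Undeclared is not in the set → false
  AP courses completed ≥ 3: 7 ≥ 3 is true
  NOT legacy status: no → true
  GPA > 2.48: 3.51 > 2.48 is true
  first-generation student: no → false
Combine:
[1] false AND false AND true = false
[2] false AND false = false
[3.1] NOT true = false
[3] false AND true = false
[4.2] NOT true = false
[4] false AND false = false
[5] false AND true = false
[6] true AND true AND false = false
[root] false OR false OR false OR false OR false OR false = false
Overall: false → rejected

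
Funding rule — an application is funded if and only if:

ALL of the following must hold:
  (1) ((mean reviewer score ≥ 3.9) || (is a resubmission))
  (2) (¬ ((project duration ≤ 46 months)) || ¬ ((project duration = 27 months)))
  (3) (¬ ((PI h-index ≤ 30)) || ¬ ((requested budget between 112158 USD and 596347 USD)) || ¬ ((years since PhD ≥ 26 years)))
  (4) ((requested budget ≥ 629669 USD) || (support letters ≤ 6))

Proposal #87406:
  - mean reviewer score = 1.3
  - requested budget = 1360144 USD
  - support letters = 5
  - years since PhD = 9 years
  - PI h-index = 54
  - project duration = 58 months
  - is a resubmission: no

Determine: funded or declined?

Atomic conditions:
  mean reviewer score ≥ 3.9: 1.3 ≥ 3.9 is false
  is a resubmission: no → false
  project duration ≤ 46 months: 58 ≤ 46 is false
  project duration = 27 months: 58 == 27 is false
  PI h-index ≤ 30: 54 ≤ 30 is false
  requested budget between 112158 USD and 596347 USD: 1360144 in [112158, 596347] is false
  years since PhD ≥ 26 years: 9 ≥ 26 is false
  requested budget ≥ 629669 USD: 1360144 ≥ 629669 is true
  support letters ≤ 6: 5 ≤ 6 is true
Combine:
[1] false OR false = false
[2.1] NOT false = true
[2.2] NOT false = true
[2] true OR true = true
[3.1] NOT false = true
[3.2] NOT false = true
[3.3] NOT false = true
[3] true OR true OR true = true
[4] true OR true = true
[root] false AND true AND true AND true = false
Overall: false → declined

Declined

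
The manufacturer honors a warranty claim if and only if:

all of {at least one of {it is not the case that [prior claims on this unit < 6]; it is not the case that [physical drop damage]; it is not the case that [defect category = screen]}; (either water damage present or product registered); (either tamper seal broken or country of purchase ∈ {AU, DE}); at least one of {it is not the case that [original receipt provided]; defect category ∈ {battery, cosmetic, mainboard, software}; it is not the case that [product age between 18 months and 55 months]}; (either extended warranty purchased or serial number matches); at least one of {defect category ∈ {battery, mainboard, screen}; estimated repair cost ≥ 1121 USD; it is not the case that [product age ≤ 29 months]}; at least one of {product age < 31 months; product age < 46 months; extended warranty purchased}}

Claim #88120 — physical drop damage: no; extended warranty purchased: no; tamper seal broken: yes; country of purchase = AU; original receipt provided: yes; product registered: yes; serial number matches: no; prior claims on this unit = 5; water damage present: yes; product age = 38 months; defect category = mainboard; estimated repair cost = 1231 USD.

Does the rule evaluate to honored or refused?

Atomic conditions:
  prior claims on this unit < 6: 5 < 6 is true
  physical drop damage: no → false
  defect category = screen: mainboard == screen is false
  water damage present: yes → true
  product registered: yes → true
  tamper seal broken: yes → true
  country of purchase ∈ {AU, DE}: AU is in the set → true
  original receipt provided: yes → true
  defect category ∈ {battery, cosmetic, mainboard, software}: mainboard is in the set → true
  product age between 18 months and 55 months: 38 in [18, 55] is true
  extended warranty purchased: no → false
  serial number matches: no → false
  defect category ∈ {battery, mainboard, screen}: mainboard is in the set → true
  estimated repair cost ≥ 1121 USD: 1231 ≥ 1121 is true
  product age ≤ 29 months: 38 ≤ 29 is false
  product age < 31 months: 38 < 31 is false
  product age < 46 months: 38 < 46 is true
Combine:
[1.1] NOT true = false
[1.2] NOT false = true
[1.3] NOT false = true
[1] false OR true OR true = true
[2] true OR true = true
[3] true OR true = true
[4.1] NOT true = false
[4.3] NOT true = false
[4] false OR true OR false = true
[5] false OR false = false
[6.3] NOT false = true
[6] true OR true OR true = true
[7] false OR true OR false = true
[root] true AND true AND true AND true AND false AND true AND true = false
Overall: false → refused

Refused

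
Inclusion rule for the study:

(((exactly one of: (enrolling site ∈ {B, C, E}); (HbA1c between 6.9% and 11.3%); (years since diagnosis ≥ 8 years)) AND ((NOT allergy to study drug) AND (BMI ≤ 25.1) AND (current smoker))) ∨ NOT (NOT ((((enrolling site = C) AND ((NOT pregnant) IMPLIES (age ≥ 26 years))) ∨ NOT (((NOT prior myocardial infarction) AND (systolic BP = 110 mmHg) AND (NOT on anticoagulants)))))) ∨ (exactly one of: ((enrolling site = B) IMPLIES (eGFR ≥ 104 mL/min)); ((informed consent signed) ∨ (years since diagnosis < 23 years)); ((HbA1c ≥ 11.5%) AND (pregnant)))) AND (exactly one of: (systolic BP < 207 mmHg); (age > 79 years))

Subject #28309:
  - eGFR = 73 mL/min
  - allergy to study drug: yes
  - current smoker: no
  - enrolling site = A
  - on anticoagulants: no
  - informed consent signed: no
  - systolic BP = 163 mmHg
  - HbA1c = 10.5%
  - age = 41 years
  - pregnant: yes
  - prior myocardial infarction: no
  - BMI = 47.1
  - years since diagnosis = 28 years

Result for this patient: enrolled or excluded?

Enrolled

Atomic conditions:
  enrolling site ∈ {B, C, E}: A is not in the set → false
  HbA1c between 6.9% and 11.3%: 10.5 in [6.9, 11.3] is true
  years since diagnosis ≥ 8 years: 28 ≥ 8 is true
  NOT allergy to study drug: yes → false
  BMI ≤ 25.1: 47.1 ≤ 25.1 is false
  current smoker: no → false
  enrolling site = C: A == C is false
  NOT pregnant: yes → false
  age ≥ 26 years: 41 ≥ 26 is true
  NOT prior myocardial infarction: no → true
  systolic BP = 110 mmHg: 163 == 110 is false
  NOT on anticoagulants: no → true
  enrolling site = B: A == B is false
  eGFR ≥ 104 mL/min: 73 ≥ 104 is false
  informed consent signed: no → false
  years since diagnosis < 23 years: 28 < 23 is false
  HbA1c ≥ 11.5%: 10.5 ≥ 11.5 is false
  pregnant: yes → true
  systolic BP < 207 mmHg: 163 < 207 is true
  age > 79 years: 41 > 79 is false
Combine:
[1.1.1] exactly-one(false, true, true) = false
[1.1.2] false AND false AND false = false
[1.1] false AND false = false
[1.2.1.1.1.2] false → true (antecedent false ⇒ implication holds) = true
[1.2.1.1.1] false AND true = false
[1.2.1.1.2.1] true AND false AND true = false
[1.2.1.1.2] NOT false = true
[1.2.1.1] false OR true = true
[1.2.1] NOT true = false
[1.2] NOT false = true
[1.3.1] false → false (antecedent false ⇒ implication holds) = true
[1.3.2] false OR false = false
[1.3.3] false AND true = false
[1.3] exactly-one(true, false, false) = true
[1] false OR true OR true = true
[2] exactly-one(true, false) = true
[root] true AND true = true
Overall: true → enrolled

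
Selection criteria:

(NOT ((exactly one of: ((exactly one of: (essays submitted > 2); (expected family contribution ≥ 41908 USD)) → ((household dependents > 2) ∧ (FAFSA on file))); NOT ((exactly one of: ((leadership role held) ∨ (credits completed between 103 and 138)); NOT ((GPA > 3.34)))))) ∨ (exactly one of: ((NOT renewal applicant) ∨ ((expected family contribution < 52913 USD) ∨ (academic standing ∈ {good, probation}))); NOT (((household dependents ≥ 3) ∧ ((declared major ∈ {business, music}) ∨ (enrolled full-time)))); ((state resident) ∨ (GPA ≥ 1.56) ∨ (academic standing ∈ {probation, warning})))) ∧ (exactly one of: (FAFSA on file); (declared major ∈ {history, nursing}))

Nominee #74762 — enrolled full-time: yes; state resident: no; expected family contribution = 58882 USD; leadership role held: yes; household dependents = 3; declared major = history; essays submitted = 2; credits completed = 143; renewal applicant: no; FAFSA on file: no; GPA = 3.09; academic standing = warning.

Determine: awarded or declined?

Declined

Atomic conditions:
  essays submitted > 2: 2 > 2 is false
  expected family contribution ≥ 41908 USD: 58882 ≥ 41908 is true
  household dependents > 2: 3 > 2 is true
  FAFSA on file: no → false
  leadership role held: yes → true
  credits completed between 103 and 138: 143 in [103, 138] is false
  GPA > 3.34: 3.09 > 3.34 is false
  NOT renewal applicant: no → true
  expected family contribution < 52913 USD: 58882 < 52913 is false
  academic standing ∈ {good, probation}: warning is not in the set → false
  household dependents ≥ 3: 3 ≥ 3 is true
  declared major ∈ {business, music}: history is not in the set → false
  enrolled full-time: yes → true
  state resident: no → false
  GPA ≥ 1.56: 3.09 ≥ 1.56 is true
  academic standing ∈ {probation, warning}: warning is in the set → true
  declared major ∈ {history, nursing}: history is in the set → true
Combine:
[1.1.1.1.1] exactly-one(false, true) = true
[1.1.1.1.2] true AND false = false
[1.1.1.1] true → false = false
[1.1.1.2.1.1] true OR false = true
[1.1.1.2.1.2] NOT false = true
[1.1.1.2.1] exactly-one(true, true) = false
[1.1.1.2] NOT false = true
[1.1.1] exactly-one(false, true) = true
[1.1] NOT true = false
[1.2.1.2] false OR false = false
[1.2.1] true OR false = true
[1.2.2.1.2] false OR true = true
[1.2.2.1] true AND true = true
[1.2.2] NOT true = false
[1.2.3] false OR true OR true = true
[1.2] exactly-one(true, false, true) = false
[1] false OR false = false
[2] exactly-one(false, true) = true
[root] false AND true = false
Overall: false → declined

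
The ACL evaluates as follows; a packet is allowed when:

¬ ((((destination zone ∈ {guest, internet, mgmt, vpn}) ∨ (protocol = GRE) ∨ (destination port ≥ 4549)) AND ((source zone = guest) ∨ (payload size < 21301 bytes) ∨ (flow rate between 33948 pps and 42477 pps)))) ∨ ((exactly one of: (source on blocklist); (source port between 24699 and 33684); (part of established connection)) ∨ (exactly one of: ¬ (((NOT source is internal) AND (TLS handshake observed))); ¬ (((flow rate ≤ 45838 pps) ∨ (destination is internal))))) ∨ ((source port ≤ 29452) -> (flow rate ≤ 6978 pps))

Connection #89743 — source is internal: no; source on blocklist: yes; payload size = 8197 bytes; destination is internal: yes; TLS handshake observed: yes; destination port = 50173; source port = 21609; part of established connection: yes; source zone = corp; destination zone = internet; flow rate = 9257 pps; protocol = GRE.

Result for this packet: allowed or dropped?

Atomic conditions:
  destination zone ∈ {guest, internet, mgmt, vpn}: internet is in the set → true
  protocol = GRE: GRE == GRE is true
  destination port ≥ 4549: 50173 ≥ 4549 is true
  source zone = guest: corp == guest is false
  payload size < 21301 bytes: 8197 < 21301 is true
  flow rate between 33948 pps and 42477 pps: 9257 in [33948, 42477] is false
  source on blocklist: yes → true
  source port between 24699 and 33684: 21609 in [24699, 33684] is false
  part of established connection: yes → true
  NOT source is internal: no → true
  TLS handshake observed: yes → true
  flow rate ≤ 45838 pps: 9257 ≤ 45838 is true
  destination is internal: yes → true
  source port ≤ 29452: 21609 ≤ 29452 is true
  flow rate ≤ 6978 pps: 9257 ≤ 6978 is false
Combine:
[1.1.1] true OR true OR true = true
[1.1.2] false OR true OR false = true
[1.1] true AND true = true
[1] NOT true = false
[2.1] exactly-one(true, false, true) = false
[2.2.1.1] true AND true = true
[2.2.1] NOT true = false
[2.2.2.1] true OR true = true
[2.2.2] NOT true = false
[2.2] exactly-one(false, false) = false
[2] false OR false = false
[3] true → false = false
[root] false OR false OR false = false
Overall: false → dropped

Dropped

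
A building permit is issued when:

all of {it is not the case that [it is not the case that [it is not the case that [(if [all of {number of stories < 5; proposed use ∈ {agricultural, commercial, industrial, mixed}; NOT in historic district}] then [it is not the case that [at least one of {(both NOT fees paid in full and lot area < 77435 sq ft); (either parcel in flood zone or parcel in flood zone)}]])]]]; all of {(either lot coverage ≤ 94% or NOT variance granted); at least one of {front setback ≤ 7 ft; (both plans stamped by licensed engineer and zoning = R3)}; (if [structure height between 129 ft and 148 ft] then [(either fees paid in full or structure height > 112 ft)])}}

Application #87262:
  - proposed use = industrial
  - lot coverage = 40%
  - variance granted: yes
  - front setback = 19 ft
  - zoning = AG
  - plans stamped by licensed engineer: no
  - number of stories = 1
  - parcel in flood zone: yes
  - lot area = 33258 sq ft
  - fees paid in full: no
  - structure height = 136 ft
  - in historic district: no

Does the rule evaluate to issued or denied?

Denied

Atomic conditions:
  number of stories < 5: 1 < 5 is true
  proposed use ∈ {agricultural, commercial, industrial, mixed}: industrial is in the set → true
  NOT in historic district: no → true
  NOT fees paid in full: no → true
  lot area < 77435 sq ft: 33258 < 77435 is true
  parcel in flood zone: yes → true
  lot coverage ≤ 94%: 40 ≤ 94 is true
  NOT variance granted: yes → false
  front setback ≤ 7 ft: 19 ≤ 7 is false
  plans stamped by licensed engineer: no → false
  zoning = R3: AG == R3 is false
  structure height between 129 ft and 148 ft: 136 in [129, 148] is true
  fees paid in full: no → false
  structure height > 112 ft: 136 > 112 is true
Combine:
[1.1.1.1.1] true AND true AND true = true
[1.1.1.1.2.1.1] true AND true = true
[1.1.1.1.2.1.2] true OR true = true
[1.1.1.1.2.1] true OR true = true
[1.1.1.1.2] NOT true = false
[1.1.1.1] true → false = false
[1.1.1] NOT false = true
[1.1] NOT true = false
[1] NOT false = true
[2.1] true OR false = true
[2.2.2] false AND false = false
[2.2] false OR false = false
[2.3.2] false OR true = true
[2.3] true → true = true
[2] true AND false AND true = false
[root] true AND false = false
Overall: false → denied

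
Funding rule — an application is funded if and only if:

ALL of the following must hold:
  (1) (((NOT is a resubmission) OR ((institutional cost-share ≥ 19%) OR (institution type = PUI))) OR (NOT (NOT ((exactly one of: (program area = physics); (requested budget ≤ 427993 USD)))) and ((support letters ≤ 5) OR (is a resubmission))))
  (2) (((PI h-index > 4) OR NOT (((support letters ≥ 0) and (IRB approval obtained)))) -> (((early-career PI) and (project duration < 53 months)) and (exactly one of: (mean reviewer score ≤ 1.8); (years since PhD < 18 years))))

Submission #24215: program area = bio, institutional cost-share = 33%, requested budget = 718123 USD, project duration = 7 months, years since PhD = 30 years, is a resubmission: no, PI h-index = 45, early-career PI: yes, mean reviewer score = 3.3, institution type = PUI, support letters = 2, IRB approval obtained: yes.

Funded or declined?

Atomic conditions:
  NOT is a resubmission: no → true
  institutional cost-share ≥ 19%: 33 ≥ 19 is true
  institution type = PUI: PUI == PUI is true
  program area = physics: bio == physics is false
  requested budget ≤ 427993 USD: 718123 ≤ 427993 is false
  support letters ≤ 5: 2 ≤ 5 is true
  is a resubmission: no → false
  PI h-index > 4: 45 > 4 is true
  support letters ≥ 0: 2 ≥ 0 is true
  IRB approval obtained: yes → true
  early-career PI: yes → true
  project duration < 53 months: 7 < 53 is true
  mean reviewer score ≤ 1.8: 3.3 ≤ 1.8 is false
  years since PhD < 18 years: 30 < 18 is false
Combine:
[1.1.2] true OR true = true
[1.1] true OR true = true
[1.2.1.1.1] exactly-one(false, false) = false
[1.2.1.1] NOT false = true
[1.2.1] NOT true = false
[1.2.2] true OR false = true
[1.2] false AND true = false
[1] true OR false = true
[2.1.2.1] true AND true = true
[2.1.2] NOT true = false
[2.1] true OR false = true
[2.2.1] true AND true = true
[2.2.2] exactly-one(false, false) = false
[2.2] true AND false = false
[2] true → false = false
[root] true AND false = false
Overall: false → declined

Declined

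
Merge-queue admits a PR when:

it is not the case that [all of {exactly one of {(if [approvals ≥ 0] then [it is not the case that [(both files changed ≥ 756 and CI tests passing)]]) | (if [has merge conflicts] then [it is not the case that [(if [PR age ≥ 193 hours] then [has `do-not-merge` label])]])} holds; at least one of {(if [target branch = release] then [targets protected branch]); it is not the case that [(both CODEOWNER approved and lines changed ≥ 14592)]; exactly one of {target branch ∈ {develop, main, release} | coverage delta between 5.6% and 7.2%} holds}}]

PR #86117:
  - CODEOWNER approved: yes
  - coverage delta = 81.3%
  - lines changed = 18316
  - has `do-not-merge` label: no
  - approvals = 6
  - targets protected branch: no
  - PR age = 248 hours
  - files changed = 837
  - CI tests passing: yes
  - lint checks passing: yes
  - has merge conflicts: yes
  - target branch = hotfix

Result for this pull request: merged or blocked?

Blocked

Atomic conditions:
  approvals ≥ 0: 6 ≥ 0 is true
  files changed ≥ 756: 837 ≥ 756 is true
  CI tests passing: yes → true
  has merge conflicts: yes → true
  PR age ≥ 193 hours: 248 ≥ 193 is true
  has `do-not-merge` label: no → false
  target branch = release: hotfix == release is false
  targets protected branch: no → false
  CODEOWNER approved: yes → true
  lines changed ≥ 14592: 18316 ≥ 14592 is true
  target branch ∈ {develop, main, release}: hotfix is not in the set → false
  coverage delta between 5.6% and 7.2%: 81.3 in [5.6, 7.2] is false
Combine:
[1.1.1.2.1] true AND true = true
[1.1.1.2] NOT true = false
[1.1.1] true → false = false
[1.1.2.2.1] true → false = false
[1.1.2.2] NOT false = true
[1.1.2] true → true = true
[1.1] exactly-one(false, true) = true
[1.2.1] false → false (antecedent false ⇒ implication holds) = true
[1.2.2.1] true AND true = true
[1.2.2] NOT true = false
[1.2.3] exactly-one(false, false) = false
[1.2] true OR false OR false = true
[1] true AND true = true
[root] NOT true = false
Overall: false → blocked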